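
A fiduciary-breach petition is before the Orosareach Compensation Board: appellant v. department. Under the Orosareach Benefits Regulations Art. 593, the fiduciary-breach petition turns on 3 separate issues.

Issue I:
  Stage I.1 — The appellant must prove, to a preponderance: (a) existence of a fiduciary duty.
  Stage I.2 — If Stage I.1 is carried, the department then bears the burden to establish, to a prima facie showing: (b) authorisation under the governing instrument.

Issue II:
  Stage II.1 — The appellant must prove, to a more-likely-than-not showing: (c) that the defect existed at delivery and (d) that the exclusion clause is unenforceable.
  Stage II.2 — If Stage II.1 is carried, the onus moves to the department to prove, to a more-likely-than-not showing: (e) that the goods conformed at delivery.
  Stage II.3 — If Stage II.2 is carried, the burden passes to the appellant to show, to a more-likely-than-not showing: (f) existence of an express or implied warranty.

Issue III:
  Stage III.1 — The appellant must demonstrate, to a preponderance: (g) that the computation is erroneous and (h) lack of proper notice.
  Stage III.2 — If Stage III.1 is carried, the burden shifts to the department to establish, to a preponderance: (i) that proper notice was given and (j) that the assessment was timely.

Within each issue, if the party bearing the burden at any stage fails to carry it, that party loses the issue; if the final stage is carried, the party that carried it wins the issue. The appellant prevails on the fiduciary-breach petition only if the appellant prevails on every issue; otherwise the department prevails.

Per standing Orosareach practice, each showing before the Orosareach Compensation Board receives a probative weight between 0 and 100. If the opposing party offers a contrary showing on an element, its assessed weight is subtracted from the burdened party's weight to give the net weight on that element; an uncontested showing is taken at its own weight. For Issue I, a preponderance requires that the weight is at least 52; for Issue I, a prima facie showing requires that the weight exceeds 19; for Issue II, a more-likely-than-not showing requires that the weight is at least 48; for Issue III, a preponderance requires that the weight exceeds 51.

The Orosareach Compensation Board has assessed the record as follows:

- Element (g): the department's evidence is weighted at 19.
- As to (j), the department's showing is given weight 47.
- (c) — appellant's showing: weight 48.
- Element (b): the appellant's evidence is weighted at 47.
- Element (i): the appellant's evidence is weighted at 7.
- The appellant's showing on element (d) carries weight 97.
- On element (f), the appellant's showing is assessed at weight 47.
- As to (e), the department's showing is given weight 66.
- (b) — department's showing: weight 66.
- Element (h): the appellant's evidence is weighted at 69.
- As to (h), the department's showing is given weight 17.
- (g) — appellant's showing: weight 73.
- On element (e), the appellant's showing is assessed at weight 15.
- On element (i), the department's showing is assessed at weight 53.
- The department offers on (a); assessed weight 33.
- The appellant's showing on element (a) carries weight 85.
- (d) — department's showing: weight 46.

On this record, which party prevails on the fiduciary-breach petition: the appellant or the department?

department

— Issue I —
At Stage I.1 the appellant must meet a preponderance (weight is at least 52): on (a) the weight is 85 less the opposing 33 gives net 52, which does reach 52, so (a) meets the standard.
  Stage I.1 carried; the burden shifts to the department.
At Stage I.2 the department must meet a prima facie showing (weight exceeds 19): on (b) the weight is 66 less the opposing 47 gives net 19, which does not exceed 19, so (b) does not meet the standard.
  The department does not carry Stage I.2.
The analysis ends at Stage I.2; the appellant prevails on this issue.
— Issue II —
At Stage II.1 the appellant must meet a more-likely-than-not showing (weight is at least 48): on (c) the weight is 48, ≥ 48, so (c) meets the standard; on (d) the weight is 97 less the opposing 46 gives net 51, ≥ 48, so (d) meets the standard.
  The appellant carries Stage II.1; the department now bears the burden.
At Stage II.2 the department must meet a more-likely-than-not showing (weight is at least 48): on (e) the weight is 66 less the opposing 15 gives net 51, which does reach 48, so (e) meets the standard.
  The department carries Stage II.2; the appellant now bears the burden.
At Stage II.3 the appellant must meet a more-likely-than-not showing (weight is at least 48): on (f) the weight is 47, < 48, so (f) does not meet the standard.
  The appellant does not carry Stage II.3.
The analysis ends at Stage II.3; the department prevails on this issue.
— Issue III —
Stage III.1 — burden on appellant; standard: a preponderance (weight exceeds 51).
    (g): 73 − 19 = 54 > 51 [met]
    (h): 69 − 17 = 52 > 51 [met]
  Stage III.1 carried; the burden shifts to the department.
Stage III.2 — burden on department; standard: a preponderance (weight exceeds 51).
    (i): 53 − 7 = 46 ≤ 51 [not met]
    (j): 47 ≤ 51 [not met]
  Stage III.2 not carried; the department fails its burden.
So the appellant prevails on this issue.
Per-issue: Issue I → appellant; Issue II → department; Issue III → appellant. The appellant must prevail on every issue; overall, the department prevails.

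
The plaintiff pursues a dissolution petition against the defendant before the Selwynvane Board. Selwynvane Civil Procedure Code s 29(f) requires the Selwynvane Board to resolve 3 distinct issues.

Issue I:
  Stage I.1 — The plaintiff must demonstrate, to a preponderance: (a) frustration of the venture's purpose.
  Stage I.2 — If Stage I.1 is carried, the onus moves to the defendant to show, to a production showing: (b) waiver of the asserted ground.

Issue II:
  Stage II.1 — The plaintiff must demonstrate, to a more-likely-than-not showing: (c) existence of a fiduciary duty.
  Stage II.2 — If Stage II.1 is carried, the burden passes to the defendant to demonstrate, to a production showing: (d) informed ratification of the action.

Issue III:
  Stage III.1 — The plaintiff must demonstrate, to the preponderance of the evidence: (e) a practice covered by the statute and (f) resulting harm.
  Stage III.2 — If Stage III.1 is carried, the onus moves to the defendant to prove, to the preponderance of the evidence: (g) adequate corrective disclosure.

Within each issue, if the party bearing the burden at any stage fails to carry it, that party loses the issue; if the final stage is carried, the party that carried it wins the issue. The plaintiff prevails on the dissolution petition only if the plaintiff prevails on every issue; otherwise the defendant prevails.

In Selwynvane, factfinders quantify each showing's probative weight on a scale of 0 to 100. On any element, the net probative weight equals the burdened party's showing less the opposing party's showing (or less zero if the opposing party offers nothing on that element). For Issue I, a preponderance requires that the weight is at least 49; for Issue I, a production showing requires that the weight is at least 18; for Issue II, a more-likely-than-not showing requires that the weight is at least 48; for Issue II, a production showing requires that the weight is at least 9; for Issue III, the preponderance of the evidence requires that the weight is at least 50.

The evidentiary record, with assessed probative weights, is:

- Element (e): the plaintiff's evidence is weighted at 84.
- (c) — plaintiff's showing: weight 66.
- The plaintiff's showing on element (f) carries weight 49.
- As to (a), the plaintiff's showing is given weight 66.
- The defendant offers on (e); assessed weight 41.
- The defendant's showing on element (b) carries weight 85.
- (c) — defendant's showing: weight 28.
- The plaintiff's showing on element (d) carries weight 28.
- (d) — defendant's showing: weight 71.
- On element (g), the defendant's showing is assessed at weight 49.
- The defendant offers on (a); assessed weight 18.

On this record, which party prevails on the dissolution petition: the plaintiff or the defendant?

— Issue I —
Stage I.1 (plaintiff, a preponderance, weight is at least 49): (a) net 66−18=48 < 49 — fails.
  Not every element is met, so the plaintiff fails to carry Stage I.1.
The analysis ends at Stage I.1; the defendant prevails on this issue.
— Issue II —
At Stage II.1 the plaintiff must meet a more-likely-than-not showing (weight is at least 48): on (c) the weight is 66 less the opposing 28 gives net 38, which does not reach 48, so (c) does not meet the standard.
  The plaintiff does not carry Stage II.1.
So the defendant prevails on this issue.
— Issue III —
Stage III.1 — burden on plaintiff; standard: the preponderance of the evidence (weight is at least 50).
    (e): 84 − 41 = 43 < 50 [not met]
    (f): 49 < 50 [not met]
  Stage III.1 not carried; the plaintiff fails its burden.
So the defendant prevails on this issue.
Per-issue: Issue I → defendant; Issue II → defendant; Issue III → defendant. The plaintiff must prevail on every issue; overall, the defendant prevails.

defendant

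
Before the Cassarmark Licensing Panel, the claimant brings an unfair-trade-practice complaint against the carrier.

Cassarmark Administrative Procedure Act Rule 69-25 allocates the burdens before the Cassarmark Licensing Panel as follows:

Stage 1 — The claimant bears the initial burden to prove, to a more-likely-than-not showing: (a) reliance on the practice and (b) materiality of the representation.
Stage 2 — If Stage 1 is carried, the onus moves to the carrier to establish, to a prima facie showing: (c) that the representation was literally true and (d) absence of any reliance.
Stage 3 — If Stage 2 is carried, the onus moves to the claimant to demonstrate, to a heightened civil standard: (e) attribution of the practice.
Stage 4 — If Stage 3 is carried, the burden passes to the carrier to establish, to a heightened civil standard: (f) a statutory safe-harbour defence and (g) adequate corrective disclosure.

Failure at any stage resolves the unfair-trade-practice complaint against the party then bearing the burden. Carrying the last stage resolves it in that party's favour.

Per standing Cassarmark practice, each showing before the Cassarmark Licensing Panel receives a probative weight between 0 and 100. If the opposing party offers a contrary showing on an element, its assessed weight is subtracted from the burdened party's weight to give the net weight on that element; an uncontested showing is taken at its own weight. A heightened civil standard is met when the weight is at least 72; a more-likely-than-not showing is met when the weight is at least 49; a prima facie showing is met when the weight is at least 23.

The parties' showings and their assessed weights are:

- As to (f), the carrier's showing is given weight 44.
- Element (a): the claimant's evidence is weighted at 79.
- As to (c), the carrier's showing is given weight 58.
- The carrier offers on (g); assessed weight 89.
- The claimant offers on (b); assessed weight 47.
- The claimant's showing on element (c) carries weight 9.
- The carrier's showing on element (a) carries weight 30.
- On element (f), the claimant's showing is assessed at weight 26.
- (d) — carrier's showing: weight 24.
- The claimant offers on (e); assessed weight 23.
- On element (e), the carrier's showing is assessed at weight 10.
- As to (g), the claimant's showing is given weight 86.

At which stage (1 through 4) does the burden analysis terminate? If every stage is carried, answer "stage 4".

Stage 1 — burden on claimant; standard: a more-likely-than-not showing (weight is at least 49).
    (a): 79 − 30 = 49 ≥ 49 [met]
    (b): 47 < 49 [not met]
  The claimant does not carry Stage 1.
The analysis ends at Stage 1; the carrier prevails.

stage 1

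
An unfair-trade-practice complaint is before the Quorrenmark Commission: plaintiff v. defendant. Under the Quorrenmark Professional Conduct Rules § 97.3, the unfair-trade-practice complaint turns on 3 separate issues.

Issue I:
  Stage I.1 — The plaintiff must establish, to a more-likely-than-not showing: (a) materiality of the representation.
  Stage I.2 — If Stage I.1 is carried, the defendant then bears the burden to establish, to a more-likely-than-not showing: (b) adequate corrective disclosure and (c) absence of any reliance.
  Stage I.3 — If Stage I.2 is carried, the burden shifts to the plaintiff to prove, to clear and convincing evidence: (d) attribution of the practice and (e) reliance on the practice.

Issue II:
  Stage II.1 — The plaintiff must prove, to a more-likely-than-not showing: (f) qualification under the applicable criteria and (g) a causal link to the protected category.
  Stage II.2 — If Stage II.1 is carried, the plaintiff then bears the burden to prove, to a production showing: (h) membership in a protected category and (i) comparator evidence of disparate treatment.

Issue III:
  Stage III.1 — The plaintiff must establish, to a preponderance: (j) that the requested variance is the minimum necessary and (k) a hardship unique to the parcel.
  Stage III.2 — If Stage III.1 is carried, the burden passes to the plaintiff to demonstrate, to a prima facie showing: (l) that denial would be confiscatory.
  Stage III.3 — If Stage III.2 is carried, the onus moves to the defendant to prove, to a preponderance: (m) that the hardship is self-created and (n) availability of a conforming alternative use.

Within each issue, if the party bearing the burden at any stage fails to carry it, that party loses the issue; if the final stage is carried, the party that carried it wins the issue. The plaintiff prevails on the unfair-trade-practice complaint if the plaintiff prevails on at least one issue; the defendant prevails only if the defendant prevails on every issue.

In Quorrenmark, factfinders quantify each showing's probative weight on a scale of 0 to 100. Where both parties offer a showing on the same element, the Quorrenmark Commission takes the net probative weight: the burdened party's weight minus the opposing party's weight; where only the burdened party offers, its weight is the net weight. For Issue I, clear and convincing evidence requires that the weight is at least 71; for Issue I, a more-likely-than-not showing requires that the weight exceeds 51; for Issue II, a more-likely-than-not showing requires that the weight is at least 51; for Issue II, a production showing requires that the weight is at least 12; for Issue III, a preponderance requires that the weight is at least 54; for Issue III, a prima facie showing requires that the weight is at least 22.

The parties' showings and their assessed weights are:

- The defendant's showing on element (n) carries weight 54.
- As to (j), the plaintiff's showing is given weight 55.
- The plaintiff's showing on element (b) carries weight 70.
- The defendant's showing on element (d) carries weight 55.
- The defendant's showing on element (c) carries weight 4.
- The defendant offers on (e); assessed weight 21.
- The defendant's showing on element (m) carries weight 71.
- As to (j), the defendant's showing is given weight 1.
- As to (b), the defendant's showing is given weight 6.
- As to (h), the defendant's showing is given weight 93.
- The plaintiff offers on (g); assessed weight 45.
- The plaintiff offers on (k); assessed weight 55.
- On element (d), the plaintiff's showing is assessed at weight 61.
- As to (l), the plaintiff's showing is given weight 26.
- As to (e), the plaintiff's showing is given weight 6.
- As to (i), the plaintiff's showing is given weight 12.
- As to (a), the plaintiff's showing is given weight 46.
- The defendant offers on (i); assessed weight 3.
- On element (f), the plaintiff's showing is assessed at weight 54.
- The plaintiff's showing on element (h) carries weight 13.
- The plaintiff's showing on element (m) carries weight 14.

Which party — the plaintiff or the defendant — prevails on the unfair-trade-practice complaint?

— Issue I —
At Stage I.1 the plaintiff must meet a more-likely-than-not showing (weight exceeds 51): on (a) the weight is 46, ≤ 51, so (a) does not meet the standard.
  Not every element is met, so the plaintiff fails to carry Stage I.1.
The defendant prevails on this issue.
— Issue II —
At Stage II.1 the plaintiff must meet a more-likely-than-not showing (weight is at least 51): on (f) the weight is 54, which does reach 51, so (f) meets the standard; on (g) the weight is 45, < 51, so (g) does not meet the standard.
  Not every element is met, so the plaintiff fails to carry Stage II.1.
The defendant prevails on this issue.
— Issue III —
Stage III.1 — burden on plaintiff; standard: a preponderance (weight is at least 54).
    (j): 55 − 1 = 54 ≥ 54 [met]
    (k): 55 ≥ 54 [met]
  All elements met. The plaintiff retains the burden for Stage III.2.
Stage III.2 — burden on plaintiff; standard: a prima facie showing (weight is at least 22).
    (l): 26 ≥ 22 [met]
  The plaintiff carries Stage III.2; the defendant now bears the burden.
Stage III.3 — burden on defendant; standard: a preponderance (weight is at least 54).
    (m): 71 − 14 = 57 ≥ 54 [met]
    (n): 54 ≥ 54 [met]
  The defendant carries the last stage.
All stages carried — the defendant prevails on this issue.
Per-issue: Issue I → defendant; Issue II → defendant; Issue III → defendant. The plaintiff must prevail on at least one issue; overall, the defendant prevails.

defendant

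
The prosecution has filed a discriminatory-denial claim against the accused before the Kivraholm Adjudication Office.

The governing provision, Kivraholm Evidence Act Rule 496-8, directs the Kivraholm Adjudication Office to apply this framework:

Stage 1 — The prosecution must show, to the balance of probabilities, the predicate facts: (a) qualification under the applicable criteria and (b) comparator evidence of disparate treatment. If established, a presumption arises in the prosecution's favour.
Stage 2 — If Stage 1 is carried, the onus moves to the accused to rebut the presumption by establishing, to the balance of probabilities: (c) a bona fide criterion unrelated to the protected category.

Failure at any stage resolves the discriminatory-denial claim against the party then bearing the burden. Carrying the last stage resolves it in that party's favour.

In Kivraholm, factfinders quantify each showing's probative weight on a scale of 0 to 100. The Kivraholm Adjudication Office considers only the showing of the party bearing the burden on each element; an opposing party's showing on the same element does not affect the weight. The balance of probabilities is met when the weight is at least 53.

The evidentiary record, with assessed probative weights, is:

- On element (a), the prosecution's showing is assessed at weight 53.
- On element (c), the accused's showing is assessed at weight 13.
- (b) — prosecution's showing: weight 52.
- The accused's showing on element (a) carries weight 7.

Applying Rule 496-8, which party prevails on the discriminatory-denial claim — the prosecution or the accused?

accused

Stage 1 — burden on prosecution; standard: the balance of probabilities (weight is at least 53).
    (a): 53 (accused's 7 disregarded) ≥ 53 [met]
    (b): 52 < 53 [not met]
  Not every element is met, so the prosecution fails to carry Stage 1.
So the accused prevails.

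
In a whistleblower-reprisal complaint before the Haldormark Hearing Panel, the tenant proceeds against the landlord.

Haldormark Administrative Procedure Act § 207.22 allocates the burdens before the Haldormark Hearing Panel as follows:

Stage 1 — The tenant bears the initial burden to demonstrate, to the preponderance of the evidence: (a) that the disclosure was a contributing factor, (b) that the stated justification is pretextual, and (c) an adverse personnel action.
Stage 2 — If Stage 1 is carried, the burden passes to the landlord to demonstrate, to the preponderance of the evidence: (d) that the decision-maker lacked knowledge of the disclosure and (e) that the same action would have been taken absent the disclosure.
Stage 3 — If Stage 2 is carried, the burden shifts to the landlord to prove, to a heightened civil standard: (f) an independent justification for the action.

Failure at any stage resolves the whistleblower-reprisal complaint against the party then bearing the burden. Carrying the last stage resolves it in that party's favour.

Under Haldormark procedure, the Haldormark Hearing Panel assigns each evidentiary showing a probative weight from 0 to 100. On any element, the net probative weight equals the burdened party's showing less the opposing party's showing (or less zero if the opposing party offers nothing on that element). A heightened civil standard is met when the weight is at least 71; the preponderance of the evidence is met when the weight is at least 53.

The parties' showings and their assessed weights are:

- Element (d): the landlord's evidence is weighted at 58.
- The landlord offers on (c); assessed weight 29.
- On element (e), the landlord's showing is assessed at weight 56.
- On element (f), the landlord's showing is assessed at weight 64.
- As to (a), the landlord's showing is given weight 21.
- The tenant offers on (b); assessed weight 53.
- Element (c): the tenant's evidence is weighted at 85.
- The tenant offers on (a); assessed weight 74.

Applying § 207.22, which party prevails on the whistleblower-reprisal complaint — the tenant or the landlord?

tenant

At Stage 1 the tenant must meet the preponderance of the evidence (weight is at least 53): on (a) the weight is 74 less the opposing 21 gives net 53, which does reach 53, so (a) meets the standard; on (b) the weight is 53, which does reach 53, so (b) meets the standard; on (c) the weight is 85 less the opposing 29 gives net 56, which does reach 53, so (c) meets the standard.
  All elements met. The burden passes to the landlord.
At Stage 2 the landlord must meet the preponderance of the evidence (weight is at least 53): on (d) the weight is 58, which does reach 53, so (d) meets the standard; on (e) the weight is 56, which does reach 53, so (e) meets the standard.
  Stage 2 carried; the burden remains with the landlord.
At Stage 3 the landlord must meet a heightened civil standard (weight is at least 71): on (f) the weight is 64, < 71, so (f) does not meet the standard.
  The landlord does not carry Stage 3.
The tenant prevails.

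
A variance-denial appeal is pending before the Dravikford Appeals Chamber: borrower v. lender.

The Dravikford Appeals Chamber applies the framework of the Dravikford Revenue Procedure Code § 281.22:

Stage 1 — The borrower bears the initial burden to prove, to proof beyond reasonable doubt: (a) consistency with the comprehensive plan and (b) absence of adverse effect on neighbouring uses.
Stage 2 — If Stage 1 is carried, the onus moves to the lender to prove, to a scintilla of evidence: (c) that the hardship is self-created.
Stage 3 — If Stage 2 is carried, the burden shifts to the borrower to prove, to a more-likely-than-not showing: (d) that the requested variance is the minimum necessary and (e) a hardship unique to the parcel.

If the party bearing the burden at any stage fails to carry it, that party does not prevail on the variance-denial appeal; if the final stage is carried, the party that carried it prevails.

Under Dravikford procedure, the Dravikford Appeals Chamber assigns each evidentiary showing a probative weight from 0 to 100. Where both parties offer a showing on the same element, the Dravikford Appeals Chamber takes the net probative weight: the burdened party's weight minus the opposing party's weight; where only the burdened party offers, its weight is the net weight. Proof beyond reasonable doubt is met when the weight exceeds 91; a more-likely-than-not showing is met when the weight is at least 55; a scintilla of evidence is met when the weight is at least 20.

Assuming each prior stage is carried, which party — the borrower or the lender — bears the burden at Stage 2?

lender

Stage 2's rule assigns the burden to the lender (to a scintilla of evidence).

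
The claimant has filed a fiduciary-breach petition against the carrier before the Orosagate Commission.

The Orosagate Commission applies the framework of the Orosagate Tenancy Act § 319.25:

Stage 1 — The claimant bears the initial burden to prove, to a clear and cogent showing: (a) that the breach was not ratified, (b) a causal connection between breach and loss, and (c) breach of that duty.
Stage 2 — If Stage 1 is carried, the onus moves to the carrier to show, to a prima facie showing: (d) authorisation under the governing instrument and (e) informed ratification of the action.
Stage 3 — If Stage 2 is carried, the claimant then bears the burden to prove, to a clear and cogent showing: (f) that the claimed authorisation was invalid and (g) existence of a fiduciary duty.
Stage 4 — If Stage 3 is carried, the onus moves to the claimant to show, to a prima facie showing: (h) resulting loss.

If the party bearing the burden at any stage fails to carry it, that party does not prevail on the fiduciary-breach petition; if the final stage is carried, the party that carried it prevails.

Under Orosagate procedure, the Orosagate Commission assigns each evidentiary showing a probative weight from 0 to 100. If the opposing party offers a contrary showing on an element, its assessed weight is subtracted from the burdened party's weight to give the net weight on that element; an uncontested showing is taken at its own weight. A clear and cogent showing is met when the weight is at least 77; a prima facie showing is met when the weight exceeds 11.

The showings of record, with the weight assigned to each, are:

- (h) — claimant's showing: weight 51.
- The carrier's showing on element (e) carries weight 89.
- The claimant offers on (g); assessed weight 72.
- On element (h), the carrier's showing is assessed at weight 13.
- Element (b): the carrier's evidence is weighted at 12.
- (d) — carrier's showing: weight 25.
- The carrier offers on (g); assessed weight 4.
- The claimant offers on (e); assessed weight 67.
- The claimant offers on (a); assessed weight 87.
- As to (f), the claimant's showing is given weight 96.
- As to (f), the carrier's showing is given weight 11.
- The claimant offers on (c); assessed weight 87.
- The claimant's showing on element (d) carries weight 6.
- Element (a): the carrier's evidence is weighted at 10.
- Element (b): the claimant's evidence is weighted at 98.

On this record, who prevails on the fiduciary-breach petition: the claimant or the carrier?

Stage 1 (claimant, a clear and cogent showing, weight is at least 77): (a) net 87−10=77 ≥ 77 — meets; (b) net 98−12=86 ≥ 77 — meets; (c) 87 ≥ 77 — meets.
  Stage 1 carried; the burden shifts to the carrier.
Stage 2 (carrier, a prima facie showing, weight exceeds 11): (d) net 25−6=19 > 11 — meets; (e) net 89−67=22 > 11 — meets.
  All elements met. The burden passes to the claimant.
Stage 3 (claimant, a clear and cogent showing, weight is at least 77): (f) net 96−11=85 ≥ 77 — meets; (g) net 72−4=68 < 77 — fails.
  The claimant does not carry Stage 3.
The analysis ends at Stage 3; the carrier prevails.

carrier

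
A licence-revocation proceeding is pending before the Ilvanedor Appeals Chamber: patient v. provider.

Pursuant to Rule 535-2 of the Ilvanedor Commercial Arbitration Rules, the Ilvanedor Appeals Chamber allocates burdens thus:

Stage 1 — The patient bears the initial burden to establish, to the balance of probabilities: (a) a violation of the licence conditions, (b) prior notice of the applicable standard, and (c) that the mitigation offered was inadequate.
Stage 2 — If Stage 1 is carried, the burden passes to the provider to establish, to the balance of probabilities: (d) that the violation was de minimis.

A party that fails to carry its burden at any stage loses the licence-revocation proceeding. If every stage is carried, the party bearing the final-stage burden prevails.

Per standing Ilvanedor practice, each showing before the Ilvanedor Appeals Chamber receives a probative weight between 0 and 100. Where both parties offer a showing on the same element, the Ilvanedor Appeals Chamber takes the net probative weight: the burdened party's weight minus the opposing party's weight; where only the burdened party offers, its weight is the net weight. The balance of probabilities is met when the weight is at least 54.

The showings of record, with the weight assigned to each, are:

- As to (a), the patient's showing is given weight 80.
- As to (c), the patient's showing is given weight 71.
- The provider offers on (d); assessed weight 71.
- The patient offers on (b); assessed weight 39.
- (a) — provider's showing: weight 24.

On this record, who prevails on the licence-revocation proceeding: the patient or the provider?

provider

Stage 1 (patient, the balance of probabilities, weight is at least 54): (a) net 80−24=56 ≥ 54 — meets; (b) 39 < 54 — fails; (c) 71 ≥ 54 — meets.
  Not every element is met, so the patient fails to carry Stage 1.
So the provider prevails.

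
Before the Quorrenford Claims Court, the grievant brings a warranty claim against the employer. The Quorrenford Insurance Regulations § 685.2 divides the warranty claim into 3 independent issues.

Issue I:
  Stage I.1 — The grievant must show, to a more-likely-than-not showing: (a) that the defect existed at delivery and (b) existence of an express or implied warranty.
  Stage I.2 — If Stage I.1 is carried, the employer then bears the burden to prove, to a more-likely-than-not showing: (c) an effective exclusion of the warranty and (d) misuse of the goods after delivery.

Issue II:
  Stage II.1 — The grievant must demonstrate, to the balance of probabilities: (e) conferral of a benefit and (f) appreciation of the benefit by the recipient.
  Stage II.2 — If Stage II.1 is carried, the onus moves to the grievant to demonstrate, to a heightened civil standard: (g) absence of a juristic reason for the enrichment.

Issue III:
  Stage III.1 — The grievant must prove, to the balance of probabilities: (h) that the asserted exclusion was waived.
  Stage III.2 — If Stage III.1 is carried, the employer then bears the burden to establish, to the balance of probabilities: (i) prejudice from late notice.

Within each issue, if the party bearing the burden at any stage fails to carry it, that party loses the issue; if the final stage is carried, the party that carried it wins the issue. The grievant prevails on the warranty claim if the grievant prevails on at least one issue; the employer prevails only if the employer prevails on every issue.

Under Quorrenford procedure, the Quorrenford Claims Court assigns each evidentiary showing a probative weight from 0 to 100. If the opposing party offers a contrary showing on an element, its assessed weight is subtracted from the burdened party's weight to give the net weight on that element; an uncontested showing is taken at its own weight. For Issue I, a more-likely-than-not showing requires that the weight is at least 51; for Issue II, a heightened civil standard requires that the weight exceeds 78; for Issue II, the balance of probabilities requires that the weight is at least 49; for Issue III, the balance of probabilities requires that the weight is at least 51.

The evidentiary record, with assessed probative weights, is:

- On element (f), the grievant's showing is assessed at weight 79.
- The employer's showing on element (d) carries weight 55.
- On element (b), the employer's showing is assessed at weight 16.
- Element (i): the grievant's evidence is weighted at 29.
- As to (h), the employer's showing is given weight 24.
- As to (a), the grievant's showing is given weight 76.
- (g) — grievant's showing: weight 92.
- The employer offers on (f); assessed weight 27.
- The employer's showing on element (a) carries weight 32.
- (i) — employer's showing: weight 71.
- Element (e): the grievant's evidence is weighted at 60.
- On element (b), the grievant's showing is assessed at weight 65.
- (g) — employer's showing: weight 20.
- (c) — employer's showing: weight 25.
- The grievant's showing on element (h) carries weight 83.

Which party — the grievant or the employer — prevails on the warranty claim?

— Issue I —
Stage I.1 (grievant, a more-likely-than-not showing, weight is at least 51): (a) net 76−32=44 < 51 — fails; (b) net 65−16=49 < 51 — fails.
  The grievant does not carry Stage I.1.
So the employer prevails on this issue.
— Issue II —
At Stage II.1 the grievant must meet the balance of probabilities (weight is at least 49): on (e) the weight is 60, which does reach 49, so (e) meets the standard; on (f) the weight is 79 less the opposing 27 gives net 52, which does reach 49, so (f) meets the standard.
  All elements met. The grievant retains the burden for Stage II.2.
At Stage II.2 the grievant must meet a heightened civil standard (weight exceeds 78): on (g) the weight is 92 less the opposing 20 gives net 72, ≤ 78, so (g) does not meet the standard.
  Stage II.2 not carried; the grievant fails its burden.
So the employer prevails on this issue.
— Issue III —
Stage III.1 (grievant, the balance of probabilities, weight is at least 51): (h) net 83−24=59 ≥ 51 — meets.
  All elements met. The burden passes to the employer.
Stage III.2 (employer, the balance of probabilities, weight is at least 51): (i) net 71−29=42 < 51 — fails.
  Stage III.2 not carried; the employer fails its burden.
So the grievant prevails on this issue.
Per-issue: Issue I → employer; Issue II → employer; Issue III → grievant. The grievant must prevail on at least one issue; overall, the grievant prevails.

grievant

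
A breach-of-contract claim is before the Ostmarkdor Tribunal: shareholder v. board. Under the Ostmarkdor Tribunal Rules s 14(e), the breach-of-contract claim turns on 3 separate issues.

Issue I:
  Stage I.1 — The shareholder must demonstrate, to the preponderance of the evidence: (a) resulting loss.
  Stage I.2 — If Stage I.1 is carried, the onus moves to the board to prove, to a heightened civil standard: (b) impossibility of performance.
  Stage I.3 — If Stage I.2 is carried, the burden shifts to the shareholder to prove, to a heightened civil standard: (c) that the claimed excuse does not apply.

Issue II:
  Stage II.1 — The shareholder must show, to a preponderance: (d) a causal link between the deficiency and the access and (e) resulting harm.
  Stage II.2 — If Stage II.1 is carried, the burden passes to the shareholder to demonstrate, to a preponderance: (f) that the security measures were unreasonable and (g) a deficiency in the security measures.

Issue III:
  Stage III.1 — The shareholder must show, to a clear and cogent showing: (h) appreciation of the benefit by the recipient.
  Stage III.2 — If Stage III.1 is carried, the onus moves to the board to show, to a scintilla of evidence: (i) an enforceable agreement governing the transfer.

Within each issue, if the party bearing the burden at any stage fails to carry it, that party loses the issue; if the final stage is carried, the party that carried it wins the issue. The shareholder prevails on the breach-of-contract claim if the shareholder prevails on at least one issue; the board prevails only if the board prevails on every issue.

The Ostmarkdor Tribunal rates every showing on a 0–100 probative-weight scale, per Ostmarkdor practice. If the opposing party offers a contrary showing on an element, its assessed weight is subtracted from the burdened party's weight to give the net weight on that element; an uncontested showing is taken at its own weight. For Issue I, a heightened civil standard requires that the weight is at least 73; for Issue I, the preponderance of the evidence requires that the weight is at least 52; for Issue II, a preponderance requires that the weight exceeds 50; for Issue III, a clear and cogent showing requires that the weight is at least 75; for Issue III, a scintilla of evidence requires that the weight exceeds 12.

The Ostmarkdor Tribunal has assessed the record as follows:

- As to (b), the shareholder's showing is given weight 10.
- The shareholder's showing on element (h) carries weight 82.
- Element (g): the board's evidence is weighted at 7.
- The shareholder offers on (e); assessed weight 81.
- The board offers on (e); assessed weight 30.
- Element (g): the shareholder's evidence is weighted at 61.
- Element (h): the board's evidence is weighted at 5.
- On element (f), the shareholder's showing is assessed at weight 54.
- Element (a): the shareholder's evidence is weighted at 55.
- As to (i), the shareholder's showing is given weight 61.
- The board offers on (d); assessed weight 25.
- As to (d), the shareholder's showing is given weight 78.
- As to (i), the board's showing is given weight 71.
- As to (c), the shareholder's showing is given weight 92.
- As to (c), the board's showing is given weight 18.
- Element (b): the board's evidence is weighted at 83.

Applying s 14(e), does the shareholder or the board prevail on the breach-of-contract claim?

shareholder

— Issue I —
Stage I.1 (shareholder, the preponderance of the evidence, weight is at least 52): (a) 55 ≥ 52 — meets.
  The shareholder carries Stage I.1; the board now bears the burden.
Stage I.2 (board, a heightened civil standard, weight is at least 73): (b) net 83−10=73 ≥ 73 — meets.
  All elements met. The burden passes to the shareholder.
Stage I.3 (shareholder, a heightened civil standard, weight is at least 73): (c) net 92−18=74 ≥ 73 — meets.
  Stage I.3 carried; the final stage is satisfied.
With every stage satisfied, the shareholder prevails on this issue.
— Issue II —
Stage II.1 (shareholder, a preponderance, weight exceeds 50): (d) net 78−25=53 > 50 — meets; (e) net 81−30=51 > 50 — meets.
  Stage II.1 is satisfied; the shareholder continues to bear the burden.
Stage II.2 (shareholder, a preponderance, weight exceeds 50): (f) 54 > 50 — meets; (g) net 61−7=54 > 50 — meets.
  The shareholder carries the last stage.
All stages carried — the shareholder prevails on this issue.
— Issue III —
Stage III.1 (shareholder, a clear and cogent showing, weight is at least 75): (h) net 82−5=77 ≥ 75 — meets.
  The shareholder carries Stage III.1; the board now bears the burden.
Stage III.2 (board, a scintilla of evidence, weight exceeds 12): (i) net 71−61=10 ≤ 12 — fails.
  The board does not carry Stage III.2.
The analysis ends at Stage III.2; the shareholder prevails on this issue.
Per-issue: Issue I → shareholder; Issue II → shareholder; Issue III → shareholder. The shareholder must prevail on at least one issue; overall, the shareholder prevails.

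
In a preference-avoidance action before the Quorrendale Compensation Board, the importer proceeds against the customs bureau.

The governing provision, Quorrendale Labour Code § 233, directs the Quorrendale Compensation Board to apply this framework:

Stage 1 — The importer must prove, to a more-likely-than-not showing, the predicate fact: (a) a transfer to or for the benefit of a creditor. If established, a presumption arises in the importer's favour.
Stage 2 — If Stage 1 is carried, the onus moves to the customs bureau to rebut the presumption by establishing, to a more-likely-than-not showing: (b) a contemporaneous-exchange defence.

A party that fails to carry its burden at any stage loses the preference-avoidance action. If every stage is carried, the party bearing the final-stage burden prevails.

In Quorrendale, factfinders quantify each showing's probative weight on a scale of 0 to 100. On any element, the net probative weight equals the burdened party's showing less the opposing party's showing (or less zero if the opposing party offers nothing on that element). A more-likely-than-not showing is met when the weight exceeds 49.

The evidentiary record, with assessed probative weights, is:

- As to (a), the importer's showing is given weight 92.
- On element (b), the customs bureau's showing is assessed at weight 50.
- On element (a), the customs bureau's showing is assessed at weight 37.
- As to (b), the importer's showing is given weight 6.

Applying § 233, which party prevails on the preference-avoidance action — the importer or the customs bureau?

Stage 1 — burden on importer; standard: a more-likely-than-not showing (weight exceeds 49).
    (a): 92 − 37 = 55 > 49 [met]
  All elements met. The burden passes to the customs bureau.
Stage 2 — burden on customs bureau; standard: a more-likely-than-not showing (weight exceeds 49).
    (b): 50 − 6 = 44 ≤ 49 [not met]
  Not every element is met, so the customs bureau fails to carry Stage 2.
So the importer prevails.

importer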